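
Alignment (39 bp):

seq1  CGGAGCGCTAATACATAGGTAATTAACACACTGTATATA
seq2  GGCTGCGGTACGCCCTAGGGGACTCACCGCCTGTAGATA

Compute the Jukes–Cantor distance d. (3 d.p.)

The sequences differ at 16 of 39 sites, so p = 16/39 ≈ 0.410256.
d = −(3/4) ln(1 − 4p/3) = −0.75 ln(1 − 0.547008) = −0.75 ln(0.452992)
  = −0.75 × (-0.791881) = 0.593911 substitutions/site.

0.594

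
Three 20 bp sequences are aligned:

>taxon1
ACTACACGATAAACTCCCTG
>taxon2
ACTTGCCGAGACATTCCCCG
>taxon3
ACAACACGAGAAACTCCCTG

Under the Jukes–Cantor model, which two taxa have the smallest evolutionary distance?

taxon1–taxon2: 7/20 differ, p = 0.350, d = 0.471.
taxon1–taxon3: 2/20 differ, p = 0.100, d = 0.107.
taxon2–taxon3: 7/20 differ, p = 0.350, d = 0.471.
The smallest distance is between taxon1 and taxon3.

taxon1 and taxon3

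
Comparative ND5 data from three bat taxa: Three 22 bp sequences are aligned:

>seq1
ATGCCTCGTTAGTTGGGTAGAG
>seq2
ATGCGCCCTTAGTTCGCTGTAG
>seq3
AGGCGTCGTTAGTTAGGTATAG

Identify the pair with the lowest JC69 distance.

seq1 and seq3

seq1–seq2: 7/22 differ, p = 0.318, d = 0.414.
seq1–seq3: 4/22 differ, p = 0.182, d = 0.208.
seq2–seq3: 6/22 differ, p = 0.273, d = 0.339.
The smallest distance is between seq1 and seq3.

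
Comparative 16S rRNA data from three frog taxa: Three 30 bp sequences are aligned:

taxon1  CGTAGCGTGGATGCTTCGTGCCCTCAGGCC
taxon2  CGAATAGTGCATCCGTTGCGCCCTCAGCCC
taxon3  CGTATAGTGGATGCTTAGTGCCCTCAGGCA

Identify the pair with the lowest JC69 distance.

taxon1–taxon2: 9/30 differ, p = 0.300, d = 0.383.
taxon1–taxon3: 4/30 differ, p = 0.133, d = 0.147.
taxon2–taxon3: 8/30 differ, p = 0.267, d = 0.330.
The smallest distance is between taxon1 and taxon3.

taxon1 and taxon3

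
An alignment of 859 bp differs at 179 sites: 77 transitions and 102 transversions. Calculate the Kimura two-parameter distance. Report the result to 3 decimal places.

0.245

P = 77/859 ≈ 0.089639 and Q = 102/859 ≈ 0.118743.
Under the Kimura two-parameter model, d = −½ ln(1 − 2P − Q) − ¼ ln(1 − 2Q).
1 − 2P − Q = 0.701979, giving −½ ln(0.701979) = 0.176926.
1 − 2Q = 0.762514, giving −¼ ln(0.762514) = 0.067784.
d = 0.176926 + 0.067784 = 0.244710.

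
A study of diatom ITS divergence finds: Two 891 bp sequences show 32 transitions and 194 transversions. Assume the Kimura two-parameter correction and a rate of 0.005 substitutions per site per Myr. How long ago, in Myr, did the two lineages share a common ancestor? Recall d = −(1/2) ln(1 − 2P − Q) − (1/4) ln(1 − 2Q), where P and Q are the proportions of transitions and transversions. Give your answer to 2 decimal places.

P = 32/891 ≈ 0.035915 and Q = 194/891 ≈ 0.217733.
Under the Kimura two-parameter model, d = −½ ln(1 − 2P − Q) − ¼ ln(1 − 2Q).
1 − 2P − Q = 0.710437, giving −½ ln(0.710437) = 0.170938.
1 − 2Q = 0.564534, giving −¼ ln(0.564534) = 0.142939.
d = 0.170938 + 0.142939 = 0.313877.
Under a molecular clock d = 2μt, so t = d/(2μ) = 0.313877 / (2 × 0.005) = 31.39 Myr.

31.39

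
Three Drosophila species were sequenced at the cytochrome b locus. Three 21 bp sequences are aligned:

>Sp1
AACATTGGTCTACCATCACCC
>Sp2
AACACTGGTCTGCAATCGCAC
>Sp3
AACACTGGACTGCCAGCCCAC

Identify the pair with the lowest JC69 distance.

Sp2 and Sp3

Sp1–Sp2: 5/21 differ, p = 0.238, d = 0.286.
Sp1–Sp3: 6/21 differ, p = 0.286, d = 0.360.
Sp2–Sp3: 4/21 differ, p = 0.190, d = 0.220.
The smallest distance is between Sp2 and Sp3.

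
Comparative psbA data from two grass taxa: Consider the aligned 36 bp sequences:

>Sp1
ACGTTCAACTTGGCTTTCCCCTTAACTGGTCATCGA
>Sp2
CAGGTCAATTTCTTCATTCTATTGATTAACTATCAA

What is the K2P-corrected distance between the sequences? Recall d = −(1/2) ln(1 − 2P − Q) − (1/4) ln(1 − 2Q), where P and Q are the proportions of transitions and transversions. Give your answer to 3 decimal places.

1.110

Of 36 sites, 12 differences are transitions and 7 are transversions, so P = 12/36 ≈ 0.333333 and Q = 7/36 ≈ 0.194444.
Under the Kimura two-parameter model, d = −½ ln(1 − 2P − Q) − ¼ ln(1 − 2Q).
1 − 2P − Q = 0.13889, giving −½ ln(0.13889) = 0.987037.
1 − 2Q = 0.611112, giving −¼ ln(0.611112) = 0.123119.
d = 0.987037 + 0.123119 = 1.110156.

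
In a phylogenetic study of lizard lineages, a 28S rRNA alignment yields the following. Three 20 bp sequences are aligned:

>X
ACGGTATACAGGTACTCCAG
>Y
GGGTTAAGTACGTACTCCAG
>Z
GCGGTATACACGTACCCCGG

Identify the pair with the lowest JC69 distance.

X–Y: 7/20 differ, p = 0.350, d = 0.471.
X–Z: 4/20 differ, p = 0.200, d = 0.233.
Y–Z: 7/20 differ, p = 0.350, d = 0.471.
The smallest distance is between X and Z.

X and Z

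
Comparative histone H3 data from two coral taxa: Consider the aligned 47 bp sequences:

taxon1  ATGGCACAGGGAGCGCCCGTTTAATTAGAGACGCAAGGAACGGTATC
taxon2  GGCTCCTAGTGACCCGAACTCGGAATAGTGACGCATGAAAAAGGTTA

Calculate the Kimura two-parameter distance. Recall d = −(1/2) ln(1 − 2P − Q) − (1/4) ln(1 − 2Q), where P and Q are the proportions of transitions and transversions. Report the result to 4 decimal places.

Of 47 sites, 6 differences are transitions and 19 are transversions, so P = 6/47 ≈ 0.12766 and Q = 19/47 ≈ 0.404255.
Under the Kimura two-parameter model, d = −½ ln(1 − 2P − Q) − ¼ ln(1 − 2Q).
1 − 2P − Q = 0.340425, giving −½ ln(0.340425) = 0.538780.
1 − 2Q = 0.19149, giving −¼ ln(0.19149) = 0.413230.
d = 0.538780 + 0.413230 = 0.952010.

0.9520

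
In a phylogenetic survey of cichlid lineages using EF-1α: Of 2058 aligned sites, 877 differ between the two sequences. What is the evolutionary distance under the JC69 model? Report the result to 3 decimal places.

p = 877/2058 ≈ 0.426142.
d = −(3/4) ln(1 − 4p/3) = −0.75 ln(1 − 0.568189) = −0.75 ln(0.431811)
  = −0.75 × (-0.839767) = 0.629825 substitutions/site.

0.630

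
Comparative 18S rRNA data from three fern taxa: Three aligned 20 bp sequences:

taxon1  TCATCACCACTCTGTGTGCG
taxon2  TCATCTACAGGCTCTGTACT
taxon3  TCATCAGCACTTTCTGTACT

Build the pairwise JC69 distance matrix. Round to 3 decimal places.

d(taxon1,taxon2) = 0.471, d(taxon1,taxon3) = 0.304, d(taxon2,taxon3) = 0.304

taxon1–taxon2: 7/20 sites differ → p = 0.35, d = −0.75 ln(1 − 0.466667) = 0.471457 ≈ 0.471.
taxon1–taxon3: 5/20 sites differ → p = 0.25, d = −0.75 ln(1 − 0.333333) = 0.304098 ≈ 0.304.
taxon2–taxon3: 5/20 sites differ → p = 0.25, d = −0.75 ln(1 − 0.333333) = 0.304098 ≈ 0.304.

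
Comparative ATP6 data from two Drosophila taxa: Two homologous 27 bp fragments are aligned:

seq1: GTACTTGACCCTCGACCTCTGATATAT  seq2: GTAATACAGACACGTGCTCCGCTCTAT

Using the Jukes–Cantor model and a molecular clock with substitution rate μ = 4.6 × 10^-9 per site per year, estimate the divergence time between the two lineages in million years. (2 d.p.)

63.87

The sequences differ at 11 of 27 sites, so p = 11/27 ≈ 0.407407.
d = −(3/4) ln(1 − 4p/3) = −0.75 ln(1 − 0.543209) = −0.75 ln(0.456791)
  = −0.75 × (-0.783529) = 0.587647 substitutions/site.
Under a molecular clock d = 2μt, so t = d/(2μ) = 0.587647 / (2 × 4.6 × 10^-9) = 63.87 million years.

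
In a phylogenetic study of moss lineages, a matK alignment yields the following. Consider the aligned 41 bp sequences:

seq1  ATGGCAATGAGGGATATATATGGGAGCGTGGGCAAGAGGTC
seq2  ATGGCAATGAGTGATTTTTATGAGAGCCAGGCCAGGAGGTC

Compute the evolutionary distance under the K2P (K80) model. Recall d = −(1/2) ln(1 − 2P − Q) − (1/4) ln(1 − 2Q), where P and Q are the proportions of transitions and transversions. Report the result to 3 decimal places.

0.226

Of 41 sites, 2 differences are transitions and 6 are transversions, so P = 2/41 ≈ 0.04878 and Q = 6/41 ≈ 0.146341.
Under the Kimura two-parameter model, d = −½ ln(1 − 2P − Q) − ¼ ln(1 − 2Q).
1 − 2P − Q = 0.756099, giving −½ ln(0.756099) = 0.139791.
1 − 2Q = 0.707318, giving −¼ ln(0.707318) = 0.086569.
d = 0.139791 + 0.086569 = 0.226360.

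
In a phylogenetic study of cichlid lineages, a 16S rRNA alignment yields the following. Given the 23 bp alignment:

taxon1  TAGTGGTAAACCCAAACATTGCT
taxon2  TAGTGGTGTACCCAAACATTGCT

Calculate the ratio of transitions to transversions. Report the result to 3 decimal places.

1.000

Transitions are A↔G and C↔T; transversions are all other mismatches.
Transitions: 1. Transversions: 1.
R = 1/1 = 1.000.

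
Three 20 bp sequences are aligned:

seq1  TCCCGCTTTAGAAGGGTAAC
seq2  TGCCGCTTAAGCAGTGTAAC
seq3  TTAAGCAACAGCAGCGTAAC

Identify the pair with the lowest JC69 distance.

seq1 and seq2

seq1–seq2: 4/20 differ, p = 0.200, d = 0.233.
seq1–seq3: 8/20 differ, p = 0.400, d = 0.572.
seq2–seq3: 7/20 differ, p = 0.350, d = 0.471.
The smallest distance is between seq1 and seq2.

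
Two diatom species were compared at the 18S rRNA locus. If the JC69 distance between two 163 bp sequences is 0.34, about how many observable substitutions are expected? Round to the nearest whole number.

45

Invert JC69: p = (3/4)(1 − e^(−4d/3)) = 0.75 × (1 − e^(-0.453333)) = 0.75 × (1 − 0.635506) = 0.273371.
Expected differing sites = pL ≈ 0.273371 × 163 = 44.559473 ≈ 45.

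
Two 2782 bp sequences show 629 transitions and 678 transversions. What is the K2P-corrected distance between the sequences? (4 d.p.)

P = 629/2782 ≈ 0.226096 and Q = 678/2782 ≈ 0.24371.
Under the Kimura two-parameter model, d = −½ ln(1 − 2P − Q) − ¼ ln(1 − 2Q).
1 − 2P − Q = 0.304098, giving −½ ln(0.304098) = 0.595203.
1 − 2Q = 0.51258, giving −¼ ln(0.51258) = 0.167075.
d = 0.595203 + 0.167075 = 0.762278.

0.7623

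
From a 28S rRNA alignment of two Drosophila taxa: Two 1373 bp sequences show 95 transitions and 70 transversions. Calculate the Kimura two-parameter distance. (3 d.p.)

P = 95/1373 ≈ 0.069192 and Q = 70/1373 ≈ 0.050983.
Under the Kimura two-parameter model, d = −½ ln(1 − 2P − Q) − ¼ ln(1 − 2Q).
1 − 2P − Q = 0.810633, giving −½ ln(0.810633) = 0.104970.
1 − 2Q = 0.898034, giving −¼ ln(0.898034) = 0.026887.
d = 0.104970 + 0.026887 = 0.131857.

0.132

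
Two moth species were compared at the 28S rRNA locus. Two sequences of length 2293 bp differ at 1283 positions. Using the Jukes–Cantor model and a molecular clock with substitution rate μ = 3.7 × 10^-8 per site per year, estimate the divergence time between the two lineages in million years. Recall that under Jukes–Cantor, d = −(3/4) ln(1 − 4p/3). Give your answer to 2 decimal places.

13.89

p = 1283/2293 ≈ 0.559529.
d = −(3/4) ln(1 − 4p/3) = −0.75 ln(1 − 0.746039) = −0.75 ln(0.253961)
  = −0.75 × (-1.370575) = 1.027931 substitutions/site.
Under a molecular clock d = 2μt, so t = d/(2μ) = 1.027931 / (2 × 3.7 × 10^-8) = 13.89 million years.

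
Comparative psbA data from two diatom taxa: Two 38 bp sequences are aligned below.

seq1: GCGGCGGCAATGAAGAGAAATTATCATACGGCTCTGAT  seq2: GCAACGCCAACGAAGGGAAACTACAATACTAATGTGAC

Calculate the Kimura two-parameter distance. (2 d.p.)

Of 38 sites, 8 differences are transitions and 5 are transversions, so P = 8/38 ≈ 0.210526 and Q = 5/38 ≈ 0.131579.
Under the Kimura two-parameter model, d = −½ ln(1 − 2P − Q) − ¼ ln(1 − 2Q).
1 − 2P − Q = 0.447369, giving −½ ln(0.447369) = 0.402186.
1 − 2Q = 0.736842, giving −¼ ln(0.736842) = 0.076345.
d = 0.402186 + 0.076345 = 0.478531.

0.48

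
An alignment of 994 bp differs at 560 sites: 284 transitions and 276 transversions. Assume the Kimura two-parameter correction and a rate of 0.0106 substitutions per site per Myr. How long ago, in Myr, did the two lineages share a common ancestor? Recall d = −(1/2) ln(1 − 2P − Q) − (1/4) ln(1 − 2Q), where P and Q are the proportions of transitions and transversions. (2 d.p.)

54.16

P = 284/994 ≈ 0.285714 and Q = 276/994 ≈ 0.277666.
Under the Kimura two-parameter model, d = −½ ln(1 − 2P − Q) − ¼ ln(1 − 2Q).
1 − 2P − Q = 0.150906, giving −½ ln(0.150906) = 0.945549.
1 − 2Q = 0.444668, giving −¼ ln(0.444668) = 0.202607.
d = 0.945549 + 0.202607 = 1.148156.
Under a molecular clock d = 2μt, so t = d/(2μ) = 1.148156 / (2 × 0.0106) = 54.16 Myr.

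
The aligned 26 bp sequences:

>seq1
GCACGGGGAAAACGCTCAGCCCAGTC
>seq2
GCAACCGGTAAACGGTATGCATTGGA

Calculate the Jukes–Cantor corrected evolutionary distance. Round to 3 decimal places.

The sequences differ at 12 of 26 sites, so p = 12/26 ≈ 0.461538.
d = −(3/4) ln(1 − 4p/3) = −0.75 ln(1 − 0.615384) = −0.75 ln(0.384616)
  = −0.75 × (-0.955510) = 0.716633 substitutions/site.

0.717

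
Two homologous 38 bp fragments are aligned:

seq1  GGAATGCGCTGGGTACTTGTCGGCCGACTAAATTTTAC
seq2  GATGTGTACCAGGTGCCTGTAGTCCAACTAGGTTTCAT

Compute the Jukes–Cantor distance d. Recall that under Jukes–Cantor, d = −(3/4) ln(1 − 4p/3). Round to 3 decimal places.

0.618

The sequences differ at 16 of 38 sites, so p = 16/38 ≈ 0.421053.
d = −(3/4) ln(1 − 4p/3) = −0.75 ln(1 − 0.561404) = −0.75 ln(0.438596)
  = −0.75 × (-0.824177) = 0.618133 substitutions/site.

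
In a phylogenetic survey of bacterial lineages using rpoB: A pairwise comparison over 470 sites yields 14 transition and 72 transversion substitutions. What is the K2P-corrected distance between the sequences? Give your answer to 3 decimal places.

P = 14/470 ≈ 0.029787 and Q = 72/470 ≈ 0.153191.
Under the Kimura two-parameter model, d = −½ ln(1 − 2P − Q) − ¼ ln(1 − 2Q).
1 − 2P − Q = 0.787235, giving −½ ln(0.787235) = 0.119614.
1 − 2Q = 0.693618, giving −¼ ln(0.693618) = 0.091458.
d = 0.119614 + 0.091458 = 0.211072.

0.211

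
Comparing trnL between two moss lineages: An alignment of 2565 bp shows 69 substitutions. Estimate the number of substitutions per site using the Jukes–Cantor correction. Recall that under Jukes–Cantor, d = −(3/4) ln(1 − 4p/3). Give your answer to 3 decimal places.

p = 69/2565 ≈ 0.026901.
d = −(3/4) ln(1 − 4p/3) = −0.75 ln(1 − 0.035868) = −0.75 ln(0.964132)
  = −0.75 × (-0.036527) = 0.027395 substitutions/site.

0.027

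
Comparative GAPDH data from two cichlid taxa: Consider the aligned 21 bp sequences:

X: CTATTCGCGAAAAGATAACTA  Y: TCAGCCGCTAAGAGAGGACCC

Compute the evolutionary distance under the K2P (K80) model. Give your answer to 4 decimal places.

0.8374

Of 21 sites, 6 differences are transitions and 4 are transversions, so P = 6/21 ≈ 0.285714 and Q = 4/21 ≈ 0.190476.
Under the Kimura two-parameter model, d = −½ ln(1 − 2P − Q) − ¼ ln(1 − 2Q).
1 − 2P − Q = 0.238096, giving −½ ln(0.238096) = 0.717541.
1 − 2Q = 0.619048, giving −¼ ln(0.619048) = 0.119893.
d = 0.717541 + 0.119893 = 0.837434.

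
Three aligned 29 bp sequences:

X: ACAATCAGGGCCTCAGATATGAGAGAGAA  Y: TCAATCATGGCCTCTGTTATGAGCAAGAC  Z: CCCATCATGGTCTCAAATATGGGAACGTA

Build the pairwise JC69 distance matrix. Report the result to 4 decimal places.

X–Y: 7/29 sites differ → p ≈ 0.241379, d = −0.75 ln(1 − 0.321839) = 0.291278 ≈ 0.2913.
X–Z: 9/29 sites differ → p ≈ 0.310345, d = −0.75 ln(1 − 0.413793) = 0.400562 ≈ 0.4006.
Y–Z: 11/29 sites differ → p ≈ 0.37931, d = −0.75 ln(1 − 0.505747) = 0.528531 ≈ 0.5285.

d(X,Y) = 0.2913, d(X,Z) = 0.4006, d(Y,Z) = 0.5285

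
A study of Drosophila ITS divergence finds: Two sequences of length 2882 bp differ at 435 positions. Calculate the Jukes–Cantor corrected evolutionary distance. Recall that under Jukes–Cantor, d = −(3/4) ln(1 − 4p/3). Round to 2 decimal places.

0.17

p = 435/2882 ≈ 0.150937.
d = −(3/4) ln(1 − 4p/3) = −0.75 ln(1 − 0.201249) = −0.75 ln(0.798751)
  = −0.75 × (-0.224706) = 0.168530 substitutions/site.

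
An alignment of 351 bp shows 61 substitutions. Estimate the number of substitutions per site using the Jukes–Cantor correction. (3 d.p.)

0.198

p = 61/351 ≈ 0.173789.
d = −(3/4) ln(1 − 4p/3) = −0.75 ln(1 − 0.231719) = −0.75 ln(0.768281)
  = −0.75 × (-0.263600) = 0.197700 substitutions/site.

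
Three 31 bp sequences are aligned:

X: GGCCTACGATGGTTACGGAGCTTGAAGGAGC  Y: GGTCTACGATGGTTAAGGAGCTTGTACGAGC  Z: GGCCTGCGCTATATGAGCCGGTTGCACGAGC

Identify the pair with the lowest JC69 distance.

X and Y

X–Y: 4/31 differ, p = 0.129, d = 0.142.
X–Z: 12/31 differ, p = 0.387, d = 0.544.
Y–Z: 11/31 differ, p = 0.355, d = 0.481.
The smallest distance is between X and Y.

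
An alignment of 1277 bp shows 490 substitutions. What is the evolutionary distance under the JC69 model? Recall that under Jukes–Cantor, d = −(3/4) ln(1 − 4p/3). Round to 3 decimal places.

0.537

p = 490/1277 ≈ 0.383712.
d = −(3/4) ln(1 − 4p/3) = −0.75 ln(1 − 0.511616) = −0.75 ln(0.488384)
  = −0.75 × (-0.716653) = 0.537490 substitutions/site.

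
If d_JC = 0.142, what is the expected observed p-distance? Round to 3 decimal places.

p = (3/4)(1 − e^(−4d/3)) = 0.75 × (1 − e^(-0.189333)) = 0.75 × (1 − 0.827511) = 0.129367.

0.129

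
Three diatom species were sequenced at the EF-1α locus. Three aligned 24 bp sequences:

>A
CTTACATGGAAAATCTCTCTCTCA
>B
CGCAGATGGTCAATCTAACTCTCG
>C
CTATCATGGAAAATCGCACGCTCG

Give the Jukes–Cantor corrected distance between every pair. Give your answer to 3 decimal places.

d(A,B) = 0.441, d(A,C) = 0.304, d(B,C) = 0.520

A–B: 8/24 sites differ → p ≈ 0.333333, d = −0.75 ln(1 − 0.444444) = 0.440839 ≈ 0.441.
A–C: 6/24 sites differ → p = 0.25, d = −0.75 ln(1 − 0.333333) = 0.304098 ≈ 0.304.
B–C: 9/24 sites differ → p = 0.375, d = −0.75 ln(1 − 0.5) = 0.519860 ≈ 0.520.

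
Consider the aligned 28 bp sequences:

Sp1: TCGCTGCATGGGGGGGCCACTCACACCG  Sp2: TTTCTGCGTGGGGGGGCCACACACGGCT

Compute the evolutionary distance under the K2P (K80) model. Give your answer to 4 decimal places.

0.3050

Of 28 sites, 3 differences are transitions and 4 are transversions, so P = 3/28 ≈ 0.107143 and Q = 4/28 ≈ 0.142857.
Under the Kimura two-parameter model, d = −½ ln(1 − 2P − Q) − ¼ ln(1 − 2Q).
1 − 2P − Q = 0.642857, giving −½ ln(0.642857) = 0.220916.
1 − 2Q = 0.714286, giving −¼ ln(0.714286) = 0.084118.
d = 0.220916 + 0.084118 = 0.305034.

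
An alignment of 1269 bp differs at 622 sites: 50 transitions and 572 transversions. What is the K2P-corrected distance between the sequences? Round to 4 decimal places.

P = 50/1269 ≈ 0.039401 and Q = 572/1269 ≈ 0.450749.
Under the Kimura two-parameter model, d = −½ ln(1 − 2P − Q) − ¼ ln(1 − 2Q).
1 − 2P − Q = 0.470449, giving −½ ln(0.470449) = 0.377034.
1 − 2Q = 0.098502, giving −¼ ln(0.098502) = 0.579420.
d = 0.377034 + 0.579420 = 0.956454.

0.9565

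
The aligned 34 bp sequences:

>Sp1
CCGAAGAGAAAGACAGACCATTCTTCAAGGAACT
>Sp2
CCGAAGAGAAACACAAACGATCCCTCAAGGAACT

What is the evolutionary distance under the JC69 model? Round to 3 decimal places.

0.164

The sequences differ at 5 of 34 sites (12, 16, 19, 22, 24), so p = 5/34 ≈ 0.147059.
d = −(3/4) ln(1 − 4p/3) = −0.75 ln(1 − 0.196079) = −0.75 ln(0.803921)
  = −0.75 × (-0.218254) = 0.163691 substitutions/site.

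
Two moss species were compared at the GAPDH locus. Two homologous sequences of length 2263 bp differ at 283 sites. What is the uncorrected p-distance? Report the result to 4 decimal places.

0.1251

p = 283/2263 = 0.125055… ≈ 0.1251 (to 4 d.p.).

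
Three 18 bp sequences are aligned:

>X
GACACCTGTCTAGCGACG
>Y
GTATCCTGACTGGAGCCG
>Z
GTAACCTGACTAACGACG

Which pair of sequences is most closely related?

X–Y: 7/18 differ, p = 0.389, d = 0.548.
X–Z: 4/18 differ, p = 0.222, d = 0.264.
Y–Z: 5/18 differ, p = 0.278, d = 0.347.
The smallest distance is between X and Z.

X and Z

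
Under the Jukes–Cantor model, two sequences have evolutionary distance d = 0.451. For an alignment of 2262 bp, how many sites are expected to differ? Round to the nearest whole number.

Invert JC69: p = (3/4)(1 − e^(−4d/3)) = 0.75 × (1 − e^(-0.601333)) = 0.75 × (1 − 0.548081) = 0.338939.
Expected differing sites = pL ≈ 0.338939 × 2262 = 766.680018 ≈ 767.

767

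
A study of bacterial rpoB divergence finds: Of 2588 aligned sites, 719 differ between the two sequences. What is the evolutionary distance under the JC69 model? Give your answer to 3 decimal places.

p = 719/2588 ≈ 0.277821.
d = −(3/4) ln(1 − 4p/3) = −0.75 ln(1 − 0.370428) = −0.75 ln(0.629572)
  = −0.75 × (-0.462715) = 0.347036 substitutions/site.

0.347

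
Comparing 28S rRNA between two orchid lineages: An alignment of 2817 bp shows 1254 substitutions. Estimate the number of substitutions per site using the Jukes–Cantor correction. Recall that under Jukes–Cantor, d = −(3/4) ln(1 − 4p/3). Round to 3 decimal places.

p = 1254/2817 ≈ 0.445154.
d = −(3/4) ln(1 − 4p/3) = −0.75 ln(1 − 0.593539) = −0.75 ln(0.406461)
  = −0.75 × (-0.900267) = 0.675200 substitutions/site.

0.675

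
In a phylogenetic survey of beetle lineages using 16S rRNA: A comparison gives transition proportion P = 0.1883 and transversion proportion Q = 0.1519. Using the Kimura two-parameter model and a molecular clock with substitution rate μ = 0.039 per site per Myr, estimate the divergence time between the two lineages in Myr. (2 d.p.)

5.98

Under the Kimura two-parameter model, d = −½ ln(1 − 2P − Q) − ¼ ln(1 − 2Q).
1 − 2P − Q = 0.4715, giving −½ ln(0.4715) = 0.375918.
1 − 2Q = 0.6962, giving −¼ ln(0.6962) = 0.090530.
d = 0.375918 + 0.090530 = 0.466448.
Under a molecular clock d = 2μt, so t = d/(2μ) = 0.466448 / (2 × 0.039) = 5.98 Myr.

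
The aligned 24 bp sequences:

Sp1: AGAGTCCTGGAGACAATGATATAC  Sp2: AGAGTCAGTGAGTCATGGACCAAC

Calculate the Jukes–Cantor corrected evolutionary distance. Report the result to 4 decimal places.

0.5199

The sequences differ at 9 of 24 sites (7, 8, 9, 13, 16, 17, 20, 21, 22), so p = 9/24 = 0.375.
d = −(3/4) ln(1 − 4p/3) = −0.75 ln(1 − 0.5) = −0.75 ln(0.5)
  = −0.75 × (-0.693147) = 0.519860 substitutions/site.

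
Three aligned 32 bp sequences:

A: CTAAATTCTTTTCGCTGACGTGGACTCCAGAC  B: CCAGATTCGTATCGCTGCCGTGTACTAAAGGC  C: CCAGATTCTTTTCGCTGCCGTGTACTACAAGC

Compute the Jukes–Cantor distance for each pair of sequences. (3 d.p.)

d(A,B) = 0.353, d(A,C) = 0.259, d(B,C) = 0.137

A–B: 9/32 sites differ → p = 0.28125, d = −0.75 ln(1 − 0.375) = 0.352503 ≈ 0.353.
A–C: 7/32 sites differ → p = 0.21875, d = −0.75 ln(1 − 0.291667) = 0.258631 ≈ 0.259.
B–C: 4/32 sites differ → p = 0.125, d = −0.75 ln(1 − 0.166667) = 0.136741 ≈ 0.137.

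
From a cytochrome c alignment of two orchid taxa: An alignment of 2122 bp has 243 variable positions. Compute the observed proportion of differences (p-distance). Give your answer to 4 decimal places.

0.1145

p = 243/2122 = 0.114514… ≈ 0.1145 (to 4 d.p.).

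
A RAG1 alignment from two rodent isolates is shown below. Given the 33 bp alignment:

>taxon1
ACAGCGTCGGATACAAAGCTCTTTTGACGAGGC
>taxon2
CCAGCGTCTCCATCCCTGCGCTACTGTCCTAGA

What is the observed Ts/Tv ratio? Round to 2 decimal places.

0.13

Transitions are A↔G and C↔T; transversions are all other mismatches.
Transitions: 2. Transversions: 15.
R = 2/15 = 0.133333… ≈ 0.13 (to 2 d.p.).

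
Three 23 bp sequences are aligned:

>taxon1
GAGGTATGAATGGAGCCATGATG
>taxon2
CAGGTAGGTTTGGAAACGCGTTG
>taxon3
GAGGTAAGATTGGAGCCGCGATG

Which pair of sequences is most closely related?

taxon1–taxon2: 9/23 differ, p = 0.391, d = 0.553.
taxon1–taxon3: 4/23 differ, p = 0.174, d = 0.198.
taxon2–taxon3: 6/23 differ, p = 0.261, d = 0.321.
The smallest distance is between taxon1 and taxon3.

taxon1 and taxon3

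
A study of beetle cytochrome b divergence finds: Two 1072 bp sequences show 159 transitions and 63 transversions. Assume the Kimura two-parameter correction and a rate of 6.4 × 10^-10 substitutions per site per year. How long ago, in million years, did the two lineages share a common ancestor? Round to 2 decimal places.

P = 159/1072 ≈ 0.148321 and Q = 63/1072 ≈ 0.058769.
Under the Kimura two-parameter model, d = −½ ln(1 − 2P − Q) − ¼ ln(1 − 2Q).
1 − 2P − Q = 0.644589, giving −½ ln(0.644589) = 0.219571.
1 − 2Q = 0.882462, giving −¼ ln(0.882462) = 0.031260.
d = 0.219571 + 0.031260 = 0.250831.
Under a molecular clock d = 2μt, so t = d/(2μ) = 0.250831 / (2 × 6.4 × 10^-10) = 195.96 million years.

195.96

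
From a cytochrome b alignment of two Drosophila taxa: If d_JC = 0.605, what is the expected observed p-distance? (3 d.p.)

p = (3/4)(1 − e^(−4d/3)) = 0.75 × (1 − e^(-0.806667)) = 0.75 × (1 − 0.446343) = 0.415243.

0.415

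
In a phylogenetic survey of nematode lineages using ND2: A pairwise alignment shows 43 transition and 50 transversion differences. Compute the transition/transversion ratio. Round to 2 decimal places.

0.86

R = 43/50 = 0.86.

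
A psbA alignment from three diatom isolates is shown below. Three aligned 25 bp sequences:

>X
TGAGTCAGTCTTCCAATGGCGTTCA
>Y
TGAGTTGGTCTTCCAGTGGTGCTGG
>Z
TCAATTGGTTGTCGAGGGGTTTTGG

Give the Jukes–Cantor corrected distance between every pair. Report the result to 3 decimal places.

X–Y: 7/25 sites differ → p = 0.28, d = −0.75 ln(1 − 0.373333) = 0.350505 ≈ 0.351.
X–Z: 13/25 sites differ → p = 0.52, d = −0.75 ln(1 − 0.693333) = 0.886495 ≈ 0.886.
Y–Z: 8/25 sites differ → p = 0.32, d = −0.75 ln(1 − 0.426667) = 0.417216 ≈ 0.417.

d(X,Y) = 0.351, d(X,Z) = 0.886, d(Y,Z) = 0.417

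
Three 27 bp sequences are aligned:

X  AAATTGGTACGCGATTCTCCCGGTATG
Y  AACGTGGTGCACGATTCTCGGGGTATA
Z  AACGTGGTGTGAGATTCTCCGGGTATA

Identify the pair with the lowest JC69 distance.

Y and Z

X–Y: 7/27 differ, p = 0.259, d = 0.318.
X–Z: 7/27 differ, p = 0.259, d = 0.318.
Y–Z: 4/27 differ, p = 0.148, d = 0.165.
The smallest distance is between Y and Z.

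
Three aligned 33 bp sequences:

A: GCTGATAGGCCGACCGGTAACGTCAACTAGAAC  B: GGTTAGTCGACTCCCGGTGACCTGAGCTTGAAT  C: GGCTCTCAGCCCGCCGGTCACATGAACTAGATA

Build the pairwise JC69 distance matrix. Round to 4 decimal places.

d(A,B) = 0.6254, d(A,C) = 0.5587, d(B,C) = 0.6254

A–B: 14/33 sites differ → p ≈ 0.424242, d = −0.75 ln(1 − 0.565656) = 0.625439 ≈ 0.6254.
A–C: 13/33 sites differ → p ≈ 0.393939, d = −0.75 ln(1 − 0.525252) = 0.558728 ≈ 0.5587.
B–C: 14/33 sites differ → p ≈ 0.424242, d = −0.75 ln(1 − 0.565656) = 0.625439 ≈ 0.6254.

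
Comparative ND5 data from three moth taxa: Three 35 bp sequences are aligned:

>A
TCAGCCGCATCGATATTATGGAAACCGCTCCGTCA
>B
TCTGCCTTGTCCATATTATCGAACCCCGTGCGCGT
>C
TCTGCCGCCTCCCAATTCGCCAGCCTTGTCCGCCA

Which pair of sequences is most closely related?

A and B

A–B: 13/35 differ, p = 0.371, d = 0.513.
A–C: 15/35 differ, p = 0.429, d = 0.635.
B–C: 14/35 differ, p = 0.400, d = 0.572.
The smallest distance is between A and B.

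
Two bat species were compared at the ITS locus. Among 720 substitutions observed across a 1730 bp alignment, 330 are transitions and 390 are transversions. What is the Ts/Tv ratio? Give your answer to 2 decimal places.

R = 330/390 = 0.846153… ≈ 0.85 (to 2 d.p.).

0.85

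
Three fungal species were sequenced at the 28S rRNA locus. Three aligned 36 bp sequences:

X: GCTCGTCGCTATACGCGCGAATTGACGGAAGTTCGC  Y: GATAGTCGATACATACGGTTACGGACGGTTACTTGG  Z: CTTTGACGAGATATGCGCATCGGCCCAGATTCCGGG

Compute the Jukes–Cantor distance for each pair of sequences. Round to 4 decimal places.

X–Y: 17/36 sites differ → p ≈ 0.472222, d = −0.75 ln(1 − 0.629629) = 0.744938 ≈ 0.7449.
X–Z: 21/36 sites differ → p ≈ 0.583333, d = −0.75 ln(1 − 0.777777) = 1.128055 ≈ 1.1281.
Y–Z: 18/36 sites differ → p = 0.5, d = −0.75 ln(1 − 0.666667) = 0.823960 ≈ 0.8240.

d(X,Y) = 0.7449, d(X,Z) = 1.1281, d(Y,Z) = 0.8240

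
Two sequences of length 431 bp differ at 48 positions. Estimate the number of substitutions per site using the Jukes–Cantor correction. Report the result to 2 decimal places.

0.12

p = 48/431 ≈ 0.111369.
d = −(3/4) ln(1 − 4p/3) = −0.75 ln(1 − 0.148492) = −0.75 ln(0.851508)
  = −0.75 × (-0.160746) = 0.120560 substitutions/site.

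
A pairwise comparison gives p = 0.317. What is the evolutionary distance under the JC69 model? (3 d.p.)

0.412

d = −(3/4) ln(1 − 4p/3) = −0.75 ln(1 − 0.422667) = −0.75 ln(0.577333)
  = −0.75 × (-0.549336) = 0.412002 substitutions/site.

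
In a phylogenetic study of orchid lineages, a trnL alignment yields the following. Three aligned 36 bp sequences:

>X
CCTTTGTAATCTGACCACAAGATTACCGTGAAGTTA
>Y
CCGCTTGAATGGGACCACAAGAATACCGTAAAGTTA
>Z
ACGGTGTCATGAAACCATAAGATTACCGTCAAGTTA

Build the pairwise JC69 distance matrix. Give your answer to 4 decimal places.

d(X,Y) = 0.2635, d(X,Z) = 0.3041, d(Y,Z) = 0.3470

X–Y: 8/36 sites differ → p ≈ 0.222222, d = −0.75 ln(1 − 0.296296) = 0.263548 ≈ 0.2635.
X–Z: 9/36 sites differ → p = 0.25, d = −0.75 ln(1 − 0.333333) = 0.304098 ≈ 0.3041.
Y–Z: 10/36 sites differ → p ≈ 0.277778, d = −0.75 ln(1 − 0.370371) = 0.346968 ≈ 0.3470.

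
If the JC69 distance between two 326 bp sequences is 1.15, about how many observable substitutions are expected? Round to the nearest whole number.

Invert JC69: p = (3/4)(1 − e^(−4d/3)) = 0.75 × (1 − e^(-1.533333)) = 0.75 × (1 − 0.215815) = 0.588139.
Expected differing sites = pL ≈ 0.588139 × 326 = 191.733314 ≈ 192.

192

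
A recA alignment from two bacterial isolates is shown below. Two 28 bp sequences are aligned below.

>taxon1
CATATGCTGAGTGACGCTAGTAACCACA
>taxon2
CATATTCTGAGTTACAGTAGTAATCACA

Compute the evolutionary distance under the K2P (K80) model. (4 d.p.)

0.2041

Of 28 sites, 2 differences are transitions and 3 are transversions, so P = 2/28 ≈ 0.071429 and Q = 3/28 ≈ 0.107143.
Under the Kimura two-parameter model, d = −½ ln(1 − 2P − Q) − ¼ ln(1 − 2Q).
1 − 2P − Q = 0.749999, giving −½ ln(0.749999) = 0.143842.
1 − 2Q = 0.785714, giving −¼ ln(0.785714) = 0.060291.
d = 0.143842 + 0.060291 = 0.204133.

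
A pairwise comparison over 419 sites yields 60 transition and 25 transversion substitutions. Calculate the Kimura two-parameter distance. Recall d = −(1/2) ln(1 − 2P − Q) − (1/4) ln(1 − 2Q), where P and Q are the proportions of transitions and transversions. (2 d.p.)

P = 60/419 ≈ 0.143198 and Q = 25/419 ≈ 0.059666.
Under the Kimura two-parameter model, d = −½ ln(1 − 2P − Q) − ¼ ln(1 − 2Q).
1 − 2P − Q = 0.653938, giving −½ ln(0.653938) = 0.212371.
1 − 2Q = 0.880668, giving −¼ ln(0.880668) = 0.031769.
d = 0.212371 + 0.031769 = 0.244140.

0.24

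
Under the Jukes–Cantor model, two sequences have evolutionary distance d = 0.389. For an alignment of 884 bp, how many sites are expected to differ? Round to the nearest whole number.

Invert JC69: p = (3/4)(1 − e^(−4d/3)) = 0.75 × (1 − e^(-0.518667)) = 0.75 × (1 − 0.595314) = 0.303515.
Expected differing sites = pL ≈ 0.303515 × 884 = 268.30726 ≈ 268.

268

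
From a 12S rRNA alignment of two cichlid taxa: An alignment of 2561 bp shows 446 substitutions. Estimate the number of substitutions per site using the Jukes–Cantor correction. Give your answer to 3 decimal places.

p = 446/2561 ≈ 0.174151.
d = −(3/4) ln(1 − 4p/3) = −0.75 ln(1 − 0.232201) = −0.75 ln(0.767799)
  = −0.75 × (-0.264227) = 0.198170 substitutions/site.

0.198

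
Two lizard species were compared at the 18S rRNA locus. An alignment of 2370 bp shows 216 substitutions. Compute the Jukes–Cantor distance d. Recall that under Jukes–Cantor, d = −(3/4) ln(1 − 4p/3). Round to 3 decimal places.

p = 216/2370 ≈ 0.091139.
d = −(3/4) ln(1 − 4p/3) = −0.75 ln(1 − 0.121519) = −0.75 ln(0.878481)
  = −0.75 × (-0.129561) = 0.097171 substitutions/site.

0.097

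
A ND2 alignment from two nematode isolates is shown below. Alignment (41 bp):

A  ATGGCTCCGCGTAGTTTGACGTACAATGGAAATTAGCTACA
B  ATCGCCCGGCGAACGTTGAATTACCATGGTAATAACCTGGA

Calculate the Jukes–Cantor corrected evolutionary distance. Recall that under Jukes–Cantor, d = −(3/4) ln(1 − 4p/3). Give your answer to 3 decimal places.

The sequences differ at 14 of 41 sites, so p = 14/41 ≈ 0.341463.
d = −(3/4) ln(1 − 4p/3) = −0.75 ln(1 − 0.455284) = −0.75 ln(0.544716)
  = −0.75 × (-0.607491) = 0.455618 substitutions/site.

0.456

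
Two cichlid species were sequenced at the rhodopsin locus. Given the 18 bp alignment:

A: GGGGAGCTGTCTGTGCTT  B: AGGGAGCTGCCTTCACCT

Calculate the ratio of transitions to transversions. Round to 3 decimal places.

Transitions are A↔G and C↔T; transversions are all other mismatches.
Transitions: 5. Transversions: 1.
R = 5/1 = 5.000.

5.000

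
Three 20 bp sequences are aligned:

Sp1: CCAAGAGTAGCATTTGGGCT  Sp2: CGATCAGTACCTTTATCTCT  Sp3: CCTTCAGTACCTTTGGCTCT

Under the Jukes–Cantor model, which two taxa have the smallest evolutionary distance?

Sp1–Sp2: 9/20 differ, p = 0.450, d = 0.687.
Sp1–Sp3: 8/20 differ, p = 0.400, d = 0.572.
Sp2–Sp3: 4/20 differ, p = 0.200, d = 0.233.
The smallest distance is between Sp2 and Sp3.

Sp2 and Sp3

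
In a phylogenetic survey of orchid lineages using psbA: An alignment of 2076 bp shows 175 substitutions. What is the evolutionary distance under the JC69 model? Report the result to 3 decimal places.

p = 175/2076 ≈ 0.084297.
d = −(3/4) ln(1 − 4p/3) = −0.75 ln(1 − 0.112396) = −0.75 ln(0.887604)
  = −0.75 × (-0.119230) = 0.089423 substitutions/site.

0.089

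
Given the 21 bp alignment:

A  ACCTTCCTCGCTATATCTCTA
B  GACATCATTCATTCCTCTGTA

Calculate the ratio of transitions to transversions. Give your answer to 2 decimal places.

Transitions are A↔G and C↔T; transversions are all other mismatches.
Transitions: 3. Transversions: 8.
R = 3/8 = 0.375 ≈ 0.38 (to 2 d.p.).

0.38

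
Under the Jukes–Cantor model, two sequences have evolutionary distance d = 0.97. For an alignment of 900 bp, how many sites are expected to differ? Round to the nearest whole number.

490

Invert JC69: p = (3/4)(1 − e^(−4d/3)) = 0.75 × (1 − e^(-1.293333)) = 0.75 × (1 − 0.274355) = 0.544234.
Expected differing sites = pL ≈ 0.544234 × 900 = 489.8106 ≈ 490.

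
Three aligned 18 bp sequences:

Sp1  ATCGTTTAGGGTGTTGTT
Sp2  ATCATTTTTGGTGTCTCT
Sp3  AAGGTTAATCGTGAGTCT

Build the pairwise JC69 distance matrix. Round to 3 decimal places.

d(Sp1,Sp2) = 0.441, d(Sp1,Sp3) = 0.824, d(Sp2,Sp3) = 0.673

Sp1–Sp2: 6/18 sites differ → p ≈ 0.333333, d = −0.75 ln(1 − 0.444444) = 0.440839 ≈ 0.441.
Sp1–Sp3: 9/18 sites differ → p = 0.5, d = −0.75 ln(1 − 0.666667) = 0.823960 ≈ 0.824.
Sp2–Sp3: 8/18 sites differ → p ≈ 0.444444, d = −0.75 ln(1 − 0.592592) = 0.673455 ≈ 0.673.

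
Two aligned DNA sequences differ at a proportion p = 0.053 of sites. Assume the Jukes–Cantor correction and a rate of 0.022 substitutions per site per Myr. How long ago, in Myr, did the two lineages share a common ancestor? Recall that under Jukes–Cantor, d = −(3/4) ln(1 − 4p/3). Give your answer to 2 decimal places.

1.25

d = −(3/4) ln(1 − 4p/3) = −0.75 ln(1 − 0.070667) = −0.75 ln(0.929333)
  = −0.75 × (-0.073288) = 0.054966 substitutions/site.
Under a molecular clock d = 2μt, so t = d/(2μ) = 0.054966 / (2 × 0.022) = 1.25 Myr.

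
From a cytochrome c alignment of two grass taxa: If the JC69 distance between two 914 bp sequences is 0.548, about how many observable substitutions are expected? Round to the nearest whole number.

Invert JC69: p = (3/4)(1 − e^(−4d/3)) = 0.75 × (1 − e^(-0.730667)) = 0.75 × (1 − 0.481588) = 0.388809.
Expected differing sites = pL ≈ 0.388809 × 914 = 355.371426 ≈ 355.

355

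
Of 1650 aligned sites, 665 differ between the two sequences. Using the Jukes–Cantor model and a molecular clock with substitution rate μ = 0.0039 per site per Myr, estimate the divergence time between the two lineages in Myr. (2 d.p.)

p = 665/1650 ≈ 0.40303.
d = −(3/4) ln(1 − 4p/3) = −0.75 ln(1 − 0.537373) = −0.75 ln(0.462627)
  = −0.75 × (-0.770834) = 0.578126 substitutions/site.
Under a molecular clock d = 2μt, so t = d/(2μ) = 0.578126 / (2 × 0.0039) = 74.12 Myr.

74.12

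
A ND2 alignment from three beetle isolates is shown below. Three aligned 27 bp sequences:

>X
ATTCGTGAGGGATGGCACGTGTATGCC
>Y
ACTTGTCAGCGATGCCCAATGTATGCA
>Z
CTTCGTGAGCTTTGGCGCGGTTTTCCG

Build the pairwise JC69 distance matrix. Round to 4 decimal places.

d(X,Y) = 0.4408, d(X,Z) = 0.5107, d(Y,Z) = 1.0124

X–Y: 9/27 sites differ → p ≈ 0.333333, d = −0.75 ln(1 − 0.444444) = 0.440839 ≈ 0.4408.
X–Z: 10/27 sites differ → p ≈ 0.37037, d = −0.75 ln(1 − 0.493827) = 0.510658 ≈ 0.5107.
Y–Z: 15/27 sites differ → p ≈ 0.555556, d = −0.75 ln(1 − 0.740741) = 1.012446 ≈ 1.0124.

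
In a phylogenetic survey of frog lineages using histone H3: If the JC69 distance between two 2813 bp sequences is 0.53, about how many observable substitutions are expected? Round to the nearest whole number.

Invert JC69: p = (3/4)(1 − e^(−4d/3)) = 0.75 × (1 − e^(-0.706667)) = 0.75 × (1 − 0.493286) = 0.380036.
Expected differing sites = pL ≈ 0.380036 × 2813 = 1069.041268 ≈ 1069.

1069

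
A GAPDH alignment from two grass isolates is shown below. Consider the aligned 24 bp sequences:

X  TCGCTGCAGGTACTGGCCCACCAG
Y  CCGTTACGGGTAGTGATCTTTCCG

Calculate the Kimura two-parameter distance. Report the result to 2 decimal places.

Of 24 sites, 8 differences are transitions and 3 are transversions, so P = 8/24 ≈ 0.333333 and Q = 3/24 = 0.125.
Under the Kimura two-parameter model, d = −½ ln(1 − 2P − Q) − ¼ ln(1 − 2Q).
1 − 2P − Q = 0.208334, giving −½ ln(0.208334) = 0.784306.
1 − 2Q = 0.75, giving −¼ ln(0.75) = 0.071921.
d = 0.784306 + 0.071921 = 0.856227.

0.86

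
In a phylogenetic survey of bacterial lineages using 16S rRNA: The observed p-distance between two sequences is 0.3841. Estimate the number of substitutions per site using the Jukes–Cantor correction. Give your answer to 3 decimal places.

0.538

d = −(3/4) ln(1 − 4p/3) = −0.75 ln(1 − 0.512133) = −0.75 ln(0.487867)
  = −0.75 × (-0.717712) = 0.538284 substitutions/site.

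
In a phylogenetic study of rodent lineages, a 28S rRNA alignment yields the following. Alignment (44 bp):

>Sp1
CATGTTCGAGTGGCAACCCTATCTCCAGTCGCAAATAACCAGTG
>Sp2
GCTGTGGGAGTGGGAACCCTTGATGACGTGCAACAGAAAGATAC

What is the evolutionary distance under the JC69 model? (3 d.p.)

0.759

The sequences differ at 21 of 44 sites, so p = 21/44 ≈ 0.477273.
d = −(3/4) ln(1 − 4p/3) = −0.75 ln(1 − 0.636364) = −0.75 ln(0.363636)
  = −0.75 × (-1.011602) = 0.758702 substitutions/site.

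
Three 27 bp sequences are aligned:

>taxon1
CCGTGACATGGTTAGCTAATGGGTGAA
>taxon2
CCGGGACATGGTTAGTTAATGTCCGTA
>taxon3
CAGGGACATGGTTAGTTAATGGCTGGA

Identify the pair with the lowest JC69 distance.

taxon1–taxon2: 6/27 differ, p = 0.222, d = 0.264.
taxon1–taxon3: 5/27 differ, p = 0.185, d = 0.213.
taxon2–taxon3: 4/27 differ, p = 0.148, d = 0.165.
The smallest distance is between taxon2 and taxon3.

taxon2 and taxon3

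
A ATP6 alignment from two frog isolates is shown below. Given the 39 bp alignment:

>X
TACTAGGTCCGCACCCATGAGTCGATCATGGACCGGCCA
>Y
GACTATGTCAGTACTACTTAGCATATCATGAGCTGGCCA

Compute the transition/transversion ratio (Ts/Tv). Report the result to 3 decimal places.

Transitions are A↔G and C↔T; transversions are all other mismatches.
Transitions: 6. Transversions: 8.
R = 6/8 = 0.750.

0.750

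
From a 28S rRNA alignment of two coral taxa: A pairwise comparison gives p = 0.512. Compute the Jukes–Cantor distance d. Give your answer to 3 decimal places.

d = −(3/4) ln(1 − 4p/3) = −0.75 ln(1 − 0.682667) = −0.75 ln(0.317333)
  = −0.75 × (-1.147804) = 0.860853 substitutions/site.

0.861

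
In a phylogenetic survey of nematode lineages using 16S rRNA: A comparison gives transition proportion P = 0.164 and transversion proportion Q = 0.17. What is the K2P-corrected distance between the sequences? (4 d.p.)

0.4485

Under the Kimura two-parameter model, d = −½ ln(1 − 2P − Q) − ¼ ln(1 − 2Q).
1 − 2P − Q = 0.502, giving −½ ln(0.502) = 0.344578.
1 − 2Q = 0.66, giving −¼ ln(0.66) = 0.103879.
d = 0.344578 + 0.103879 = 0.448457.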